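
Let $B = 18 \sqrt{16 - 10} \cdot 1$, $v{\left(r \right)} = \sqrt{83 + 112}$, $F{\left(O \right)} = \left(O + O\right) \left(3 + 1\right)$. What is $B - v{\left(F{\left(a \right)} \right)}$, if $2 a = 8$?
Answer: $- \sqrt{195} + 18 \sqrt{6} \approx 30.127$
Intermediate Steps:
$a = 4$ ($a = \frac{1}{2} \cdot 8 = 4$)
$F{\left(O \right)} = 8 O$ ($F{\left(O \right)} = 2 O 4 = 8 O$)
$v{\left(r \right)} = \sqrt{195}$
$B = 18 \sqrt{6}$ ($B = 18 \sqrt{6} \cdot 1 = 18 \sqrt{6} \approx 44.091$)
$B - v{\left(F{\left(a \right)} \right)} = 18 \sqrt{6} - \sqrt{195} = - \sqrt{195} + 18 \sqrt{6}$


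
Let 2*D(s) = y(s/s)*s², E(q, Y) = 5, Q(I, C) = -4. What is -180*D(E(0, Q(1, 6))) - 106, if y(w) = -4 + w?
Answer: 6644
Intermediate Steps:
D(s) = -3*s²/2 (D(s) = ((-4 + s/s)*s²)/2 = ((-4 + 1)*s²)/2 = (-3*s²)/2 = -3*s²/2)
-180*D(E(0, Q(1, 6))) - 106 = -(-270)*5² - 106 = -(-270)*25 - 106 = -180*(-75/2) - 106 = 6750 - 106 = 6644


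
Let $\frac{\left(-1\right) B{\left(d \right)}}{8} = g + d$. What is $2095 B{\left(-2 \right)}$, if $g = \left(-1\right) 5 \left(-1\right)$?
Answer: $-50280$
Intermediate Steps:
$g = 5$ ($g = \left(-5\right) \left(-1\right) = 5$)
$B{\left(d \right)} = -40 - 8 d$ ($B{\left(d \right)} = - 8 \left(5 + d\right) = -40 - 8 d$)
$2095 B{\left(-2 \right)} = 2095 \left(-40 - -16\right) = 2095 \left(-40 + 16\right) = 2095 \left(-24\right) = -50280$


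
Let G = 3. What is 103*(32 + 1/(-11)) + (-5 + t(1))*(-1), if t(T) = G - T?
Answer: 36186/11 ≈ 3289.6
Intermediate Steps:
t(T) = 3 - T
103*(32 + 1/(-11)) + (-5 + t(1))*(-1) = 103*(32 + 1/(-11)) + (-5 + (3 - 1*1))*(-1) = 103*(32 - 1/11) + (-5 + (3 - 1))*(-1) = 103*(351/11) + (-5 + 2)*(-1) = 36153/11 - 3*(-1) = 36153/11 + 3 = 36186/11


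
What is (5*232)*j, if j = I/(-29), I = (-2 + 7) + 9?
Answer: -560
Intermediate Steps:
I = 14 (I = 5 + 9 = 14)
j = -14/29 (j = 14/(-29) = 14*(-1/29) = -14/29 ≈ -0.48276)
(5*232)*j = (5*232)*(-14/29) = 1160*(-14/29) = -560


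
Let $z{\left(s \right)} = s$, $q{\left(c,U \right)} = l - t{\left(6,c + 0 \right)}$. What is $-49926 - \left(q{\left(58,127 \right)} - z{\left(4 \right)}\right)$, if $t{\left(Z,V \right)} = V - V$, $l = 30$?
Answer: $-49952$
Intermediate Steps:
$t{\left(Z,V \right)} = 0$
$q{\left(c,U \right)} = 30$ ($q{\left(c,U \right)} = 30 - 0 = 30 + 0 = 30$)
$-49926 - \left(q{\left(58,127 \right)} - z{\left(4 \right)}\right) = -49926 - \left(30 - 4\right) = -49926 - 26 = -49952$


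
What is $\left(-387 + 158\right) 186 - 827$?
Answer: $-43421$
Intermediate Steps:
$\left(-387 + 158\right) 186 - 827 = \left(-229\right) 186 - 827 = -42594 - 827 = -43421$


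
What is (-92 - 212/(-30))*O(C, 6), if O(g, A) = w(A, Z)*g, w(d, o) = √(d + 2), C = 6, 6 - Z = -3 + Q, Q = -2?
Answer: -5096*√2/5 ≈ -1441.4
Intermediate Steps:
Z = 11 (Z = 6 - (-3 - 2) = 6 - 1*(-5) = 6 + 5 = 11)
w(d, o) = √(2 + d)
O(g, A) = g*√(2 + A) (O(g, A) = √(2 + A)*g = g*√(2 + A))
(-92 - 212/(-30))*O(C, 6) = (-92 - 212/(-30))*(6*√(2 + 6)) = (-92 - 212*(-1/30))*(6*√8) = (-92 + 106/15)*(6*(2*√2)) = -5096*√2/5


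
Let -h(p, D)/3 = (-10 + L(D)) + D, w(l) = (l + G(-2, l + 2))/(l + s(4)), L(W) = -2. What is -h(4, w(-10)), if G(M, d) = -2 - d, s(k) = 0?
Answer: -174/5 ≈ -34.800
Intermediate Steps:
w(l) = -4/l (w(l) = (l + (-2 - (l + 2)))/(l + 0) = (l + (-2 - (2 + l)))/l = (l + (-2 + (-2 - l)))/l = (l + (-4 - l))/l = -4/l)
h(p, D) = 36 - 3*D (h(p, D) = -3*((-10 - 2) + D) = -3*(-12 + D) = 36 - 3*D)
-h(4, w(-10)) = -(36 - (-12)/(-10)) = -(36 - (-12)*(-1)/10) = -(36 - 3*⅖) = -(36 - 6/5) = -1*174/5 = -174/5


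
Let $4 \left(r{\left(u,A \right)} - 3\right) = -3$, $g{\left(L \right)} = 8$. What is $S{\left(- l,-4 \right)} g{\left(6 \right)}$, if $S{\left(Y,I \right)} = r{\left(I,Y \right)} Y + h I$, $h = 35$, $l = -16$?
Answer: $-832$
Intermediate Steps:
$r{\left(u,A \right)} = \frac{9}{4}$ ($r{\left(u,A \right)} = 3 + \frac{1}{4} \left(-3\right) = 3 - \frac{3}{4} = \frac{9}{4}$)
$S{\left(Y,I \right)} = 35 I + \frac{9 Y}{4}$ ($S{\left(Y,I \right)} = \frac{9 Y}{4} + 35 I = 35 I + \frac{9 Y}{4}$)
$S{\left(- l,-4 \right)} g{\left(6 \right)} = \left(35 \left(-4\right) + \frac{9 \left(\left(-1\right) \left(-16\right)\right)}{4}\right) 8 = \left(-140 + \frac{9}{4} \cdot 16\right) 8 = \left(-140 + 36\right) 8 = \left(-104\right) 8 = -832$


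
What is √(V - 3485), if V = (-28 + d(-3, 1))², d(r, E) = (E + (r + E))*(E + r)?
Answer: 53*I ≈ 53.0*I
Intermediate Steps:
d(r, E) = (E + r)*(r + 2*E) (d(r, E) = (E + (E + r))*(E + r) = (r + 2*E)*(E + r) = (E + r)*(r + 2*E))
V = 676 (V = (-28 + ((-3)² + 2*1² + 3*1*(-3)))² = (-28 + (9 + 2*1 - 9))² = (-28 + (9 + 2 - 9))² = (-28 + 2)² = (-26)² = 676)
√(V - 3485) = √(676 - 3485) = √(-2809) = 53*I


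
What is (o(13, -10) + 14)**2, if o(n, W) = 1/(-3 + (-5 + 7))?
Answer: 169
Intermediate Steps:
o(n, W) = -1 (o(n, W) = 1/(-3 + 2) = 1/(-1) = -1)
(o(13, -10) + 14)**2 = (-1 + 14)**2 = 13**2 = 169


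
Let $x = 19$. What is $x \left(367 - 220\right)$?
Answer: $2793$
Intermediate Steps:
$x \left(367 - 220\right) = 19 \left(367 - 220\right) = 19 \cdot 147 = 2793$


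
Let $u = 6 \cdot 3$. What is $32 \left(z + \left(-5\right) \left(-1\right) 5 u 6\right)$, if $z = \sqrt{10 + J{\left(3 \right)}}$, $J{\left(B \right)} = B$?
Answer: $86400 + 32 \sqrt{13} \approx 86515.0$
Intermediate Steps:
$u = 18$
$z = \sqrt{13}$ ($z = \sqrt{10 + 3} = \sqrt{13} \approx 3.6056$)
$32 \left(z + \left(-5\right) \left(-1\right) 5 u 6\right) = 32 \left(\sqrt{13} + \left(-5\right) \left(-1\right) 5 \cdot 18 \cdot 6\right) = 32 \left(\sqrt{13} + 5 \cdot 5 \cdot 18 \cdot 6\right) = 32 \left(\sqrt{13} + 25 \cdot 18 \cdot 6\right) = 32 \left(\sqrt{13} + 450 \cdot 6\right) = 32 \left(\sqrt{13} + 2700\right) = 32 \left(2700 + \sqrt{13}\right) = 86400 + 32 \sqrt{13}$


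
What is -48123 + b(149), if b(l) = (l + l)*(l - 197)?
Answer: -62427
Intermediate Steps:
b(l) = 2*l*(-197 + l) (b(l) = (2*l)*(-197 + l) = 2*l*(-197 + l))
-48123 + b(149) = -48123 + 2*149*(-197 + 149) = -48123 + 2*149*(-48) = -48123 - 14304 = -62427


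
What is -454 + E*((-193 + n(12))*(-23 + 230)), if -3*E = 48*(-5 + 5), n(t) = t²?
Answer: -454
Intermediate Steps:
E = 0 (E = -16*(-5 + 5) = -16*0 = -⅓*0 = 0)
-454 + E*((-193 + n(12))*(-23 + 230)) = -454 + 0*((-193 + 12²)*(-23 + 230)) = -454 + 0*((-193 + 144)*207) = -454 + 0*(-49*207) = -454 + 0*(-10143) = -454 + 0 = -454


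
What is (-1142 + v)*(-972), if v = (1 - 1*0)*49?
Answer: 1062396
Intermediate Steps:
v = 49 (v = (1 + 0)*49 = 1*49 = 49)
(-1142 + v)*(-972) = (-1142 + 49)*(-972) = -1093*(-972) = 1062396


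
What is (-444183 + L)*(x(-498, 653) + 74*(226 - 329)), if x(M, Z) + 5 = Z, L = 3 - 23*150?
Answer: 3121771620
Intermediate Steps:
L = -3447 (L = 3 - 3450 = -3447)
x(M, Z) = -5 + Z
(-444183 + L)*(x(-498, 653) + 74*(226 - 329)) = (-444183 - 3447)*((-5 + 653) + 74*(226 - 329)) = -447630*(648 + 74*(-103)) = -447630*(648 - 7622) = -447630*(-6974) = 3121771620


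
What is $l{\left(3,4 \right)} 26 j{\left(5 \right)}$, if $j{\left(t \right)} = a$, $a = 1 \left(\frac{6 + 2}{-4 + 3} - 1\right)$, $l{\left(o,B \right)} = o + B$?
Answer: $-1638$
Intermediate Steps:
$l{\left(o,B \right)} = B + o$
$a = -9$ ($a = 1 \left(\frac{8}{-1} - 1\right) = 1 \left(8 \left(-1\right) - 1\right) = 1 \left(-8 - 1\right) = 1 \left(-9\right) = -9$)
$j{\left(t \right)} = -9$
$l{\left(3,4 \right)} 26 j{\left(5 \right)} = \left(4 + 3\right) 26 \left(-9\right) = 7 \cdot 26 \left(-9\right) = 182 \left(-9\right) = -1638$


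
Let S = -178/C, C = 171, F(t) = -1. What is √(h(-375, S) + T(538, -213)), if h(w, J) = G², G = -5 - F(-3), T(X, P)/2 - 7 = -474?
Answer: 3*I*√102 ≈ 30.299*I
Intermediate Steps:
T(X, P) = -934 (T(X, P) = 14 + 2*(-474) = 14 - 948 = -934)
S = -178/171 ≈ -1.0409
G = -4 (G = -5 - 1*(-1) = -5 + 1 = -4)
h(w, J) = 16 (h(w, J) = (-4)² = 16)
√(h(-375, S) + T(538, -213)) = √(16 - 934) = √(-918) = 3*I*√102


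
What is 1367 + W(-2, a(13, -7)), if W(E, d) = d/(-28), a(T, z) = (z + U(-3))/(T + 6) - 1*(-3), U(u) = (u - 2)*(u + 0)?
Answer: 727179/532 ≈ 1366.9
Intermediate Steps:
U(u) = u*(-2 + u) (U(u) = (-2 + u)*u = u*(-2 + u))
a(T, z) = 3 + (15 + z)/(6 + T) (a(T, z) = (z - 3*(-2 - 3))/(T + 6) - 1*(-3) = (z - 3*(-5))/(6 + T) + 3 = (z + 15)/(6 + T) + 3 = (15 + z)/(6 + T) + 3 = 3 + (15 + z)/(6 + T))
W(E, d) = -d/28 (W(E, d) = d*(-1/28) = -d/28)
1367 + W(-2, a(13, -7)) = 1367 - (33 - 7 + 3*13)/(28*(6 + 13)) = 1367 - (33 - 7 + 39)/(28*19) = 1367 - 65/532 = 727179/532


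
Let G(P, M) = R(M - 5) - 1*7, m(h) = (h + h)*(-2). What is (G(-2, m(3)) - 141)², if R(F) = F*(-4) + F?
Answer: 9409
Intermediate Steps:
R(F) = -3*F (R(F) = -4*F + F = -3*F)
m(h) = -4*h (m(h) = (2*h)*(-2) = -4*h)
G(P, M) = 8 - 3*M (G(P, M) = -3*(M - 5) - 1*7 = -3*(-5 + M) - 7 = (15 - 3*M) - 7 = 8 - 3*M)
(G(-2, m(3)) - 141)² = ((8 - (-12)*3) - 141)² = ((8 - 3*(-12)) - 141)² = ((8 + 36) - 141)² = (44 - 141)² = (-97)² = 9409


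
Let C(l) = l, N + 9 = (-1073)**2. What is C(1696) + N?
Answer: 1153016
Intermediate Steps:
N = 1151320 (N = -9 + (-1073)**2 = -9 + 1151329 = 1151320)
C(1696) + N = 1696 + 1151320 = 1153016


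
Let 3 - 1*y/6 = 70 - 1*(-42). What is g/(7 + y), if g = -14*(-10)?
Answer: -140/647 ≈ -0.21638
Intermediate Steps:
y = -654 (y = 18 - 6*(70 - 1*(-42)) = 18 - 6*(70 + 42) = 18 - 6*112 = 18 - 672 = -654)
g = 140
g/(7 + y) = 140/(7 - 654) = 140/(-647) = 140*(-1/647) = -140/647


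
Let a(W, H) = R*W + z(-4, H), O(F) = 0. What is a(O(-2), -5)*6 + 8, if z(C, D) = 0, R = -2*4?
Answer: 8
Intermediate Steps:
R = -8
a(W, H) = -8*W (a(W, H) = -8*W + 0 = -8*W)
a(O(-2), -5)*6 + 8 = -8*0*6 + 8 = 0*6 + 8 = 0 + 8 = 8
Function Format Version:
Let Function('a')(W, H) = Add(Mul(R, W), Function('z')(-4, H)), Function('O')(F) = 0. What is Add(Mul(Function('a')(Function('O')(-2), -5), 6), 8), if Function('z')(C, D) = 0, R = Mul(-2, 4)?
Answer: 8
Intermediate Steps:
R = -8
Function('a')(W, H) = Mul(-8, W) (Function('a')(W, H) = Add(Mul(-8, W), 0) = Mul(-8, W))
Add(Mul(Function('a')(Function('O')(-2), -5), 6), 8) = Add(Mul(Mul(-8, 0), 6), 8) = Add(Mul(0, 6), 8) = Add(0, 8) = 8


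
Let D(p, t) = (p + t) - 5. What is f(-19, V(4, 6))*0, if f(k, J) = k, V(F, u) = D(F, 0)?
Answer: 0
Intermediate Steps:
D(p, t) = -5 + p + t
V(F, u) = -5 + F (V(F, u) = -5 + F + 0 = -5 + F)
f(-19, V(4, 6))*0 = -19*0 = 0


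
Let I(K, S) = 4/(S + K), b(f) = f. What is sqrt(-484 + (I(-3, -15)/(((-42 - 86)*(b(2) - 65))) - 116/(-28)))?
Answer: I*sqrt(121891399)/504 ≈ 21.906*I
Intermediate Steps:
I(K, S) = 4/(K + S)
sqrt(-484 + (I(-3, -15)/(((-42 - 86)*(b(2) - 65))) - 116/(-28))) = sqrt(-484 + ((4/(-3 - 15))/(((-42 - 86)*(2 - 65))) - 116/(-28))) = sqrt(-484 + ((4/(-18))/((-128*(-63))) - 116*(-1/28))) = sqrt(-484 + ((4*(-1/18))/8064 + 29/7)) = sqrt(-484 + (-2/9*1/8064 + 29/7)) = sqrt(-484 + (-1/36288 + 29/7)) = sqrt(-484 + 150335/36288) = sqrt(-17413057/36288) = I*sqrt(121891399)/504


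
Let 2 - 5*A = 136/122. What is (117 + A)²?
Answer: 1277276121/93025 ≈ 13730.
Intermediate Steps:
A = 54/305 (A = ⅖ - 136/(5*122) = ⅖ - ⅕*68/61 = ⅖ - 68/305 = 54/305 ≈ 0.17705)
(117 + A)² = (117 + 54/305)² = (35739/305)² = 1277276121/93025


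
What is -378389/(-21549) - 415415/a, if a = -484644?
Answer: 5828355647/316472532 ≈ 18.417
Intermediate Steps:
-378389/(-21549) - 415415/a = -378389/(-21549) - 415415/(-484644) = -378389*(-1/21549) - 415415*(-1/484644) = 34399/1959 + 415415/484644 = 5828355647/316472532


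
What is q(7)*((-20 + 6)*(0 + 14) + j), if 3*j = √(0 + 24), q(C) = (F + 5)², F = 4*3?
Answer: -56644 + 578*√6/3 ≈ -56172.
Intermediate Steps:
F = 12
q(C) = 289 (q(C) = (12 + 5)² = 17² = 289)
j = 2*√6/3 (j = √(0 + 24)/3 = √24/3 = (2*√6)/3 = 2*√6/3 ≈ 1.6330)
q(7)*((-20 + 6)*(0 + 14) + j) = 289*((-20 + 6)*(0 + 14) + 2*√6/3) = 289*(-14*14 + 2*√6/3) = 289*(-196 + 2*√6/3) = -56644 + 578*√6/3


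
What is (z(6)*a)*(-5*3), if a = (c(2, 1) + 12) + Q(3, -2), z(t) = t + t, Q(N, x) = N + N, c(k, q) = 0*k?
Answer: -3240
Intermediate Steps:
c(k, q) = 0
Q(N, x) = 2*N
z(t) = 2*t
a = 18 (a = (0 + 12) + 2*3 = 12 + 6 = 18)
(z(6)*a)*(-5*3) = ((2*6)*18)*(-5*3) = (12*18)*(-15) = 216*(-15) = -3240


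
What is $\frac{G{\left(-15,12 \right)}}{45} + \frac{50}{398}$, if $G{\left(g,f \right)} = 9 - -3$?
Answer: $\frac{1171}{2985} \approx 0.39229$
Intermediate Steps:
$G{\left(g,f \right)} = 12$ ($G{\left(g,f \right)} = 9 + 3 = 12$)
$\frac{G{\left(-15,12 \right)}}{45} + \frac{50}{398} = \frac{12}{45} + \frac{50}{398} = 12 \cdot \frac{1}{45} + 50 \cdot \frac{1}{398} = \frac{4}{15} + \frac{25}{199} = \frac{1171}{2985}$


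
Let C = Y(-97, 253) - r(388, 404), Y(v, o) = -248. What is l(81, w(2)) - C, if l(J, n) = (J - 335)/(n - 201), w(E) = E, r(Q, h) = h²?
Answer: 32529590/199 ≈ 1.6347e+5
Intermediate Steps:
l(J, n) = (-335 + J)/(-201 + n)
C = -163464 (C = -248 - 1*404² = -248 - 1*163216 = -248 - 163216 = -163464)
l(81, w(2)) - C = (-335 + 81)/(-201 + 2) - 1*(-163464) = -254/(-199) + 163464 = -1/199*(-254) + 163464 = 254/199 + 163464 = 32529590/199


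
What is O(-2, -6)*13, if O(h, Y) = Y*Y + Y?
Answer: 390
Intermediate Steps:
O(h, Y) = Y + Y² (O(h, Y) = Y² + Y = Y + Y²)
O(-2, -6)*13 = -6*(1 - 6)*13 = -6*(-5)*13 = 30*13 = 390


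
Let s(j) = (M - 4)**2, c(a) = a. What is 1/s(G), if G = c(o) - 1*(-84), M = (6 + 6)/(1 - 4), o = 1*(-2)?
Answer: 1/64 ≈ 0.015625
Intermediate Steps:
o = -2
M = -4 (M = 12/(-3) = 12*(-1/3) = -4)
G = 82 (G = -2 - 1*(-84) = -2 + 84 = 82)
s(j) = 64 (s(j) = (-4 - 4)**2 = (-8)**2 = 64)
1/s(G) = 1/64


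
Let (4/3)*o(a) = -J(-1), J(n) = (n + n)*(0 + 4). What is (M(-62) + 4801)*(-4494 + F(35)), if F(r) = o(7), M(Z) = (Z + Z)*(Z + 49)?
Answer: -28781544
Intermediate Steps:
J(n) = 8*n (J(n) = (2*n)*4 = 8*n)
M(Z) = 2*Z*(49 + Z) (M(Z) = (2*Z)*(49 + Z) = 2*Z*(49 + Z))
o(a) = 6 (o(a) = 3*(-8*(-1))/4 = 3*(-1*(-8))/4 = (3/4)*8 = 6)
F(r) = 6
(M(-62) + 4801)*(-4494 + F(35)) = (2*(-62)*(49 - 62) + 4801)*(-4494 + 6) = (2*(-62)*(-13) + 4801)*(-4488) = (1612 + 4801)*(-4488) = 6413*(-4488) = -28781544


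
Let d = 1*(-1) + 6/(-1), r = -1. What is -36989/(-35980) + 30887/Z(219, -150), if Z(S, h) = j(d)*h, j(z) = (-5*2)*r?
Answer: -26395769/1349250 ≈ -19.563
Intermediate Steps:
d = -7 (d = -1 + 6*(-1) = -1 - 6 = -7)
j(z) = 10 (j(z) = -5*2*(-1) = -10*(-1) = 10)
Z(S, h) = 10*h
-36989/(-35980) + 30887/Z(219, -150) = -36989/(-35980) + 30887/((10*(-150))) = -36989*(-1/35980) + 30887/(-1500) = 36989/35980 + 30887*(-1/1500) = 36989/35980 - 30887/1500 = -26395769/1349250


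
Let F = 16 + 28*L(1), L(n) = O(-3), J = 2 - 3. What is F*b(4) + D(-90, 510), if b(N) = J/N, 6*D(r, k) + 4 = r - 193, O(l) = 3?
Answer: -437/6 ≈ -72.833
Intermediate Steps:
J = -1
L(n) = 3
D(r, k) = -197/6 + r/6 (D(r, k) = -⅔ + (r - 193)/6 = -⅔ + (-193 + r)/6 = -⅔ + (-193/6 + r/6) = -197/6 + r/6)
b(N) = -1/N
F = 100 (F = 16 + 28*3 = 16 + 84 = 100)
F*b(4) + D(-90, 510) = 100*(-1/4) + (-197/6 + (⅙)*(-90)) = 100*(-1*¼) + (-197/6 - 15) = 100*(-¼) - 287/6 = -25 - 287/6 = -437/6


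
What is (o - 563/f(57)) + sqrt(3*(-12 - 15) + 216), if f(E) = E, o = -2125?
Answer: -121688/57 + 3*sqrt(15) ≈ -2123.3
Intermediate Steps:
(o - 563/f(57)) + sqrt(3*(-12 - 15) + 216) = (-2125 - 563/57) + sqrt(3*(-12 - 15) + 216) = (-2125 - 563*1/57) + sqrt(3*(-27) + 216) = (-2125 - 563/57) + sqrt(-81 + 216) = -121688/57 + sqrt(135) = -121688/57 + 3*sqrt(15)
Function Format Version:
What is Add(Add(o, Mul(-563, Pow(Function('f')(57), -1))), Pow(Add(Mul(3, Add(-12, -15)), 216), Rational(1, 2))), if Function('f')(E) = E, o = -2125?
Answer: Add(Rational(-121688, 57), Mul(3, Pow(15, Rational(1, 2)))) ≈ -2123.3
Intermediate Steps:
Add(Add(o, Mul(-563, Pow(Function('f')(57), -1))), Pow(Add(Mul(3, Add(-12, -15)), 216), Rational(1, 2))) = Add(Add(-2125, Mul(-563, Pow(57, -1))), Pow(Add(Mul(3, Add(-12, -15)), 216), Rational(1, 2))) = Add(Add(-2125, Mul(-563, Rational(1, 57))), Pow(Add(Mul(3, -27), 216), Rational(1, 2))) = Add(Add(-2125, Rational(-563, 57)), Pow(Add(-81, 216), Rational(1, 2))) = Add(Rational(-121688, 57), Pow(135, Rational(1, 2))) = Add(Rational(-121688, 57), Mul(3, Pow(15, Rational(1, 2))))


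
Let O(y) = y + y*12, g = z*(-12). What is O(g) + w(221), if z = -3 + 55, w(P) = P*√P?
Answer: -8112 + 221*√221 ≈ -4826.6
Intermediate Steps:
w(P) = P^(3/2)
z = 52
g = -624 (g = 52*(-12) = -624)
O(y) = 13*y (O(y) = y + 12*y = 13*y)
O(g) + w(221) = 13*(-624) + 221^(3/2) = -8112 + 221*√221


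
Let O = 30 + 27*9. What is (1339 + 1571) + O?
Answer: 3183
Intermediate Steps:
O = 273 (O = 30 + 243 = 273)
(1339 + 1571) + O = (1339 + 1571) + 273 = 2910 + 273 = 3183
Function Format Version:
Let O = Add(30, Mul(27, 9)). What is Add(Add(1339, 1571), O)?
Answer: 3183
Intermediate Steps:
O = 273 (O = Add(30, 243) = 273)
Add(Add(1339, 1571), O) = Add(Add(1339, 1571), 273) = Add(2910, 273) = 3183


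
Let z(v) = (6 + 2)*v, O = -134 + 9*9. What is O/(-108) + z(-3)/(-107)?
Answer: 8263/11556 ≈ 0.71504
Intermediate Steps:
O = -53 (O = -134 + 81 = -53)
z(v) = 8*v
O/(-108) + z(-3)/(-107) = -53/(-108) + (8*(-3))/(-107) = -53*(-1/108) - 24*(-1/107) = 53/108 + 24/107 = 8263/11556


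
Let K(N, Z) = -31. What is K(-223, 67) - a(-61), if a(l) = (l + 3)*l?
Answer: -3569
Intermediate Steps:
a(l) = l*(3 + l) (a(l) = (3 + l)*l = l*(3 + l))
K(-223, 67) - a(-61) = -31 - (-61)*(3 - 61) = -31 - (-61)*(-58) = -31 - 1*3538 = -31 - 3538 = -3569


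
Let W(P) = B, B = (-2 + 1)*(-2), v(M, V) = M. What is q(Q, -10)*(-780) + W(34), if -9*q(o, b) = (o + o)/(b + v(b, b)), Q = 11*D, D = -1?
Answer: 292/3 ≈ 97.333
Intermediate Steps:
B = 2 (B = -1*(-2) = 2)
W(P) = 2
Q = -11 (Q = 11*(-1) = -11)
q(o, b) = -o/(9*b) (q(o, b) = -(o + o)/(9*(b + b)) = -2*o/(9*(2*b)) = -2*o*1/(2*b)/9 = -o/(9*b))
q(Q, -10)*(-780) + W(34) = -1/9*(-11)/(-10)*(-780) + 2 = -1/9*(-11)*(-1/10)*(-780) + 2 = -11/90*(-780) + 2 = 286/3 + 2 = 292/3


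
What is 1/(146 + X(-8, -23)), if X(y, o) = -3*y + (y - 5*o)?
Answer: 1/277 ≈ 0.0036101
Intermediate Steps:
X(y, o) = -5*o - 2*y
1/(146 + X(-8, -23)) = 1/(146 + (-5*(-23) - 2*(-8))) = 1/(146 + (115 + 16)) = 1/(146 + 131) = 1/277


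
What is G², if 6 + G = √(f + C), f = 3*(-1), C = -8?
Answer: (6 - I*√11)² ≈ 25.0 - 39.799*I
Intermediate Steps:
f = -3
G = -6 + I*√11 (G = -6 + √(-3 - 8) = -6 + √(-11) = -6 + I*√11 ≈ -6.0 + 3.3166*I)
G² = (-6 + I*√11)²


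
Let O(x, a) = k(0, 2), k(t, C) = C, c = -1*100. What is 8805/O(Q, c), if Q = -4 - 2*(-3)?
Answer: 8805/2 ≈ 4402.5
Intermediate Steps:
c = -100
Q = 2 (Q = -4 + 6 = 2)
O(x, a) = 2
8805/O(Q, c) = 8805/2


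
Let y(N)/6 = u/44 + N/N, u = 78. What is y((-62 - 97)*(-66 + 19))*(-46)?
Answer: -8418/11 ≈ -765.27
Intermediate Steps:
y(N) = 183/11 (y(N) = 6*(78/44 + N/N) = 6*(78*(1/44) + 1) = 6*(39/22 + 1) = 6*(61/22) = 183/11)
y((-62 - 97)*(-66 + 19))*(-46) = (183/11)*(-46) = -8418/11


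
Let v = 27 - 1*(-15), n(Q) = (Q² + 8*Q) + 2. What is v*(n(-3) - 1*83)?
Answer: -4032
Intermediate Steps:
n(Q) = 2 + Q² + 8*Q
v = 42 (v = 27 + 15 = 42)
v*(n(-3) - 1*83) = 42*((2 + (-3)² + 8*(-3)) - 1*83) = 42*((2 + 9 - 24) - 83) = 42*(-13 - 83) = 42*(-96) = -4032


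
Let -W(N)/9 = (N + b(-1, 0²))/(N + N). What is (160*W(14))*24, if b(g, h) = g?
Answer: -112320/7 ≈ -16046.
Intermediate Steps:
W(N) = -9*(-1 + N)/(2*N) (W(N) = -9*(N - 1)/(N + N) = -9*(-1 + N)/(2*N))
(160*W(14))*24 = (160*((9/2)*(1 - 1*14)/14))*24 = (160*((9/2)*(1/14)*(1 - 14)))*24 = (160*((9/2)*(1/14)*(-13)))*24 = (160*(-117/28))*24 = -4680/7*24 = -112320/7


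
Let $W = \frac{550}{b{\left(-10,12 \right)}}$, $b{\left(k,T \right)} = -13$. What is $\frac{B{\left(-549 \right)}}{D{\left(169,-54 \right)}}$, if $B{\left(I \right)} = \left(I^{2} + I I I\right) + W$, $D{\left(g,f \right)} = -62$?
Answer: $\frac{1073590637}{403} \approx 2.664 \cdot 10^{6}$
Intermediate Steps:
$W = - \frac{550}{13}$ ($W = \frac{550}{-13} = 550 \left(- \frac{1}{13}\right) = - \frac{550}{13} \approx -42.308$)
$B{\left(I \right)} = - \frac{550}{13} + I^{2} + I^{3}$ ($B{\left(I \right)} = \left(I^{2} + I I I\right) - \frac{550}{13} = \left(I^{2} + I^{2} I\right) - \frac{550}{13} = \left(I^{2} + I^{3}\right) - \frac{550}{13} = - \frac{550}{13} + I^{2} + I^{3}$)
$\frac{B{\left(-549 \right)}}{D{\left(169,-54 \right)}} = \frac{- \frac{550}{13} + \left(-549\right)^{2} + \left(-549\right)^{3}}{-62} = \left(- \frac{550}{13} + 301401 - 165469149\right) \left(- \frac{1}{62}\right) = \left(- \frac{2147181274}{13}\right) \left(- \frac{1}{62}\right) = \frac{1073590637}{403}$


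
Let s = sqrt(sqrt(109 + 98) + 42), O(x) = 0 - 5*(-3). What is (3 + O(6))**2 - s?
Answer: 324 - sqrt(42 + 3*sqrt(23)) ≈ 316.49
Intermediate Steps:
O(x) = 15 (O(x) = 0 + 15 = 15)
s = sqrt(42 + 3*sqrt(23)) (s = sqrt(sqrt(207) + 42) = sqrt(3*sqrt(23) + 42) = sqrt(42 + 3*sqrt(23)) ≈ 7.5092)
(3 + O(6))**2 - s = (3 + 15)**2 - sqrt(42 + 3*sqrt(23)) = 18**2 - sqrt(42 + 3*sqrt(23)) = 324 - sqrt(42 + 3*sqrt(23))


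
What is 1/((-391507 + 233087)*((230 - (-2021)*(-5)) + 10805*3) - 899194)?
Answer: -1/3571685994 ≈ -2.7998e-10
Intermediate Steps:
1/((-391507 + 233087)*((230 - (-2021)*(-5)) + 10805*3) - 899194) = 1/(-158420*((230 - 43*235) + 32415) - 899194) = 1/(-158420*((230 - 10105) + 32415) - 899194) = 1/(-158420*(-9875 + 32415) - 899194) = 1/(-158420*22540 - 899194) = 1/(-3570786800 - 899194) = 1/(-3571685994) = -1/3571685994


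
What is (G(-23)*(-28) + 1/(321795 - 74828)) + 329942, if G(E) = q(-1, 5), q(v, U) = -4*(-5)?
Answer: 81346484395/246967 ≈ 3.2938e+5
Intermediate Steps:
q(v, U) = 20
G(E) = 20
(G(-23)*(-28) + 1/(321795 - 74828)) + 329942 = (20*(-28) + 1/(321795 - 74828)) + 329942 = (-560 + 1/246967) + 329942 = -138301519/246967 + 329942 = 81346484395/246967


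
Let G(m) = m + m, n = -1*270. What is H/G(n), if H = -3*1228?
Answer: 307/45 ≈ 6.8222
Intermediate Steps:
n = -270
G(m) = 2*m
H = -3684
H/G(n) = -3684/(2*(-270)) = -3684/(-540) = -3684*(-1/540) = 307/45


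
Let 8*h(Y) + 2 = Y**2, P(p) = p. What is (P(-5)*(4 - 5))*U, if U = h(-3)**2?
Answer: 245/64 ≈ 3.8281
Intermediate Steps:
h(Y) = -1/4 + Y**2/8
U = 49/64 (U = (-1/4 + (1/8)*(-3)**2)**2 = (-1/4 + (1/8)*9)**2 = (-1/4 + 9/8)**2 = (7/8)**2 = 49/64 ≈ 0.76563)
(P(-5)*(4 - 5))*U = -5*(4 - 5)*(49/64) = -5*(-1)*(49/64) = 5*(49/64) = 245/64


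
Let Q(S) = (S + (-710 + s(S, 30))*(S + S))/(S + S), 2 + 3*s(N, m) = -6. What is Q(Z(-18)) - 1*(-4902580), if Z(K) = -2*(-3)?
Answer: 29411207/6 ≈ 4.9019e+6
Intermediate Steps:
s(N, m) = -8/3 (s(N, m) = -⅔ + (⅓)*(-6) = -⅔ - 2 = -8/3)
Z(K) = 6
Q(S) = -4273/6 (Q(S) = (S + (-710 - 8/3)*(S + S))/(S + S) = (S - 4276*S/3)/((2*S)) = (S - 4276*S/3)*(1/(2*S)) = (-4273*S/3)*(1/(2*S)) = -4273/6)
Q(Z(-18)) - 1*(-4902580) = -4273/6 - 1*(-4902580) = -4273/6 + 4902580 = 29411207/6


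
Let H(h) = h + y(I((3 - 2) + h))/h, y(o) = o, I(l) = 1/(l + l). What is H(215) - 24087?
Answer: -2217231359/92880 ≈ -23872.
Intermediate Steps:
I(l) = 1/(2*l)
H(h) = h + 1/(2*h*(1 + h)) (H(h) = h + (1/(2*((3 - 2) + h)))/h = h + (1/(2*(1 + h)))/h = h + 1/(2*h*(1 + h)))
H(215) - 24087 = (215 + (½)/(215*(1 + 215))) - 24087 = (215 + (½)*(1/215)/216) - 24087 = (215 + (½)*(1/215)*(1/216)) - 24087 = (215 + 1/92880) - 24087 = 19969201/92880 - 24087 = -2217231359/92880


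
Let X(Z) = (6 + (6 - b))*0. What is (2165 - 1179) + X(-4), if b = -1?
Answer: 986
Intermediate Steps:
X(Z) = 0 (X(Z) = (6 + (6 - 1*(-1)))*0 = (6 + (6 + 1))*0 = (6 + 7)*0 = 13*0 = 0)
(2165 - 1179) + X(-4) = (2165 - 1179) + 0 = 986 + 0 = 986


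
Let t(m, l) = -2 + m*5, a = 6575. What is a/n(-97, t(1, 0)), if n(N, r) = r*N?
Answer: -6575/291 ≈ -22.595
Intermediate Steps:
t(m, l) = -2 + 5*m
n(N, r) = N*r
a/n(-97, t(1, 0)) = 6575/((-97*(-2 + 5*1))) = 6575/((-97*(-2 + 5))) = 6575/((-97*3)) = 6575/(-291) = 6575*(-1/291) = -6575/291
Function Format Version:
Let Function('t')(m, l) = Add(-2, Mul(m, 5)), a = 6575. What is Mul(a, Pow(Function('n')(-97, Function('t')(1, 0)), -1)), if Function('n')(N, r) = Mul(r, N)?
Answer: Rational(-6575, 291) ≈ -22.595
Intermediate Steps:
Function('t')(m, l) = Add(-2, Mul(5, m))
Function('n')(N, r) = Mul(N, r)
Mul(a, Pow(Function('n')(-97, Function('t')(1, 0)), -1)) = Mul(6575, Pow(Mul(-97, Add(-2, Mul(5, 1))), -1)) = Mul(6575, Pow(Mul(-97, Add(-2, 5)), -1)) = Mul(6575, Pow(Mul(-97, 3), -1)) = Mul(6575, Pow(-291, -1)) = Mul(6575, Rational(-1, 291)) = Rational(-6575, 291)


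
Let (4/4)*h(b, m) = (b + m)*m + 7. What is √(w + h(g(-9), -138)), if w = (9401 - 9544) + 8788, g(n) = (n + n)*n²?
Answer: 10*√2289 ≈ 478.44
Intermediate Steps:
g(n) = 2*n³ (g(n) = (2*n)*n² = 2*n³)
h(b, m) = 7 + m*(b + m) (h(b, m) = (b + m)*m + 7 = m*(b + m) + 7 = 7 + m*(b + m))
w = 8645 (w = -143 + 8788 = 8645)
√(w + h(g(-9), -138)) = √(8645 + (7 + (-138)² + (2*(-9)³)*(-138))) = √(8645 + (7 + 19044 + (2*(-729))*(-138))) = √(8645 + (7 + 19044 - 1458*(-138))) = √(8645 + (7 + 19044 + 201204)) = √(8645 + 220255) = √228900 = 10*√2289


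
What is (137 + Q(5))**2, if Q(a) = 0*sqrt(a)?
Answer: 18769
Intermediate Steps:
Q(a) = 0
(137 + Q(5))**2 = (137 + 0)**2 = 137**2 = 18769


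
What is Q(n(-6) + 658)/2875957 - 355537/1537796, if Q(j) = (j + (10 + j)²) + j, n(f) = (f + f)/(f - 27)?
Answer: -3104445724577/41164527358724 ≈ -0.075416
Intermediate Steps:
n(f) = 2*f/(-27 + f) (n(f) = (2*f)/(-27 + f) = 2*f/(-27 + f))
Q(j) = (10 + j)² + 2*j
Q(n(-6) + 658)/2875957 - 355537/1537796 = ((10 + (2*(-6)/(-27 - 6) + 658))² + 2*(2*(-6)/(-27 - 6) + 658))/2875957 - 355537/1537796 = ((10 + (2*(-6)/(-33) + 658))² + 2*(2*(-6)/(-33) + 658))*(1/2875957) - 355537*1/1537796 = ((10 + (2*(-6)*(-1/33) + 658))² + 2*(2*(-6)*(-1/33) + 658))*(1/2875957) - 27349/118292 = ((10 + (4/11 + 658))² + 2*(4/11 + 658))*(1/2875957) - 27349/118292 = ((10 + 7242/11)² + 2*(7242/11))*(1/2875957) - 27349/118292 = ((7352/11)² + 14484/11)*(1/2875957) - 27349/118292 = (54051904/121 + 14484/11)*(1/2875957) - 27349/118292 = (54211228/121)*(1/2875957) - 27349/118292 = 54211228/347990797 - 27349/118292 = -3104445724577/41164527358724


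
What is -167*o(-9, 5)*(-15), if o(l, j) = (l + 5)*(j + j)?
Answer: -100200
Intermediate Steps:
o(l, j) = 2*j*(5 + l) (o(l, j) = (5 + l)*(2*j) = 2*j*(5 + l))
-167*o(-9, 5)*(-15) = -334*5*(5 - 9)*(-15) = -334*5*(-4)*(-15) = -167*(-40)*(-15) = 6680*(-15) = -100200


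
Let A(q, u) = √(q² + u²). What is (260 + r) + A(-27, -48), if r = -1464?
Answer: -1204 + 3*√337 ≈ -1148.9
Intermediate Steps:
(260 + r) + A(-27, -48) = (260 - 1464) + √((-27)² + (-48)²) = -1204 + √(729 + 2304) = -1204 + √3033 = -1204 + 3*√337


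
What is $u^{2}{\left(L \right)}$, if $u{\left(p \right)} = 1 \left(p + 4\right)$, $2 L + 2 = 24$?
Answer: $225$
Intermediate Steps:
$L = 11$ ($L = -1 + \frac{1}{2} \cdot 24 = -1 + 12 = 11$)
$u{\left(p \right)} = 4 + p$ ($u{\left(p \right)} = 1 \left(4 + p\right) = 4 + p$)
$u^{2}{\left(L \right)} = \left(4 + 11\right)^{2} = 15^{2} = 225$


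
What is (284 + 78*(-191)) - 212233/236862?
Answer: -3461713501/236862 ≈ -14615.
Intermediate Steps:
(284 + 78*(-191)) - 212233/236862 = (284 - 14898) - 212233*1/236862 = -14614 - 212233/236862 = -3461713501/236862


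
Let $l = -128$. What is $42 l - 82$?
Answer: $-5458$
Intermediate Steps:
$42 l - 82 = 42 \left(-128\right) - 82 = -5376 - 82 = -5458$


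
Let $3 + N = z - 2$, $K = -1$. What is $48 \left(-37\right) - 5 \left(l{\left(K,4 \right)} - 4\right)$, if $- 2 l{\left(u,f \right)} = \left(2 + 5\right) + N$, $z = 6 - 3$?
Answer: $- \frac{3487}{2} \approx -1743.5$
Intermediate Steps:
$z = 3$ ($z = 6 - 3 = 3$)
$N = -2$ ($N = -3 + \left(3 - 2\right) = -3 + 1 = -2$)
$l{\left(u,f \right)} = - \frac{5}{2}$ ($l{\left(u,f \right)} = - \frac{\left(2 + 5\right) - 2}{2} = - \frac{7 - 2}{2} = \left(- \frac{1}{2}\right) 5 = - \frac{5}{2}$)
$48 \left(-37\right) - 5 \left(l{\left(K,4 \right)} - 4\right) = 48 \left(-37\right) - 5 \left(- \frac{5}{2} - 4\right) = -1776 - - \frac{65}{2} = -1776 + \frac{65}{2} = - \frac{3487}{2}$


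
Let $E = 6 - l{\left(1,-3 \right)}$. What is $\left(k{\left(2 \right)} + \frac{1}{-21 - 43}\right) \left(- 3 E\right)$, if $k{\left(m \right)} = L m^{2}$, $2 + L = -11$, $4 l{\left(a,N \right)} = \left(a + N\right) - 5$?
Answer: $\frac{309597}{256} \approx 1209.4$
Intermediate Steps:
$l{\left(a,N \right)} = - \frac{5}{4} + \frac{N}{4} + \frac{a}{4}$ ($l{\left(a,N \right)} = \frac{\left(a + N\right) - 5}{4} = \frac{\left(N + a\right) - 5}{4} = \frac{-5 + N + a}{4} = - \frac{5}{4} + \frac{N}{4} + \frac{a}{4}$)
$L = -13$ ($L = -2 - 11 = -13$)
$E = \frac{31}{4}$ ($E = 6 - \left(- \frac{5}{4} + \frac{1}{4} \left(-3\right) + \frac{1}{4} \cdot 1\right) = 6 - \left(- \frac{5}{4} - \frac{3}{4} + \frac{1}{4}\right) = 6 - - \frac{7}{4} = 6 + \frac{7}{4} = \frac{31}{4} \approx 7.75$)
$k{\left(m \right)} = - 13 m^{2}$
$\left(k{\left(2 \right)} + \frac{1}{-21 - 43}\right) \left(- 3 E\right) = \left(- 13 \cdot 2^{2} + \frac{1}{-21 - 43}\right) \left(\left(-3\right) \frac{31}{4}\right) = \left(\left(-13\right) 4 + \frac{1}{-64}\right) \left(- \frac{93}{4}\right) = \left(-52 - \frac{1}{64}\right) \left(- \frac{93}{4}\right) = \left(- \frac{3329}{64}\right) \left(- \frac{93}{4}\right) = \frac{309597}{256}$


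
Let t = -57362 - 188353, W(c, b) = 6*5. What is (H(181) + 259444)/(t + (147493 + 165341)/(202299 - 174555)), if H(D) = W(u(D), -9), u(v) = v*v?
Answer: -70576928/66831413 ≈ -1.0560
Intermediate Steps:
u(v) = v²
W(c, b) = 30
H(D) = 30
t = -245715
(H(181) + 259444)/(t + (147493 + 165341)/(202299 - 174555)) = (30 + 259444)/(-245715 + (147493 + 165341)/(202299 - 174555)) = 259474/(-245715 + 312834/27744) = 259474/(-245715 + 312834*(1/27744)) = 259474/(-245715 + 3067/272) = 259474/(-66831413/272) = 259474*(-272/66831413) = -70576928/66831413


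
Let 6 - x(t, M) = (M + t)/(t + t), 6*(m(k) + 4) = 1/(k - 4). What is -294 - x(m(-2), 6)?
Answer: -87071/290 ≈ -300.24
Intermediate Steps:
m(k) = -4 + 1/(6*(-4 + k)) (m(k) = -4 + 1/(6*(k - 4)) = -4 + 1/(6*(-4 + k)))
x(t, M) = 6 - (M + t)/(2*t) (x(t, M) = 6 - (M + t)/(t + t) = 6 - (M + t)/(2*t))
-294 - x(m(-2), 6) = -294 - (-1*6 + 11*((97 - 24*(-2))/(6*(-4 - 2))))/(2*((97 - 24*(-2))/(6*(-4 - 2)))) = -294 - (-6 + 11*((1/6)*(97 + 48)/(-6)))/(2*((1/6)*(97 + 48)/(-6))) = -294 - (-6 + 11*((1/6)*(-1/6)*145))/(2*((1/6)*(-1/6)*145)) = -294 - (-6 + 11*(-145/36))/(2*(-145/36)) = -294 - (-36)*(-6 - 1595/36)/(2*145) = -294 - (-36)*(-1811)/(2*145*36) = -294 - 1*1811/290 = -294 - 1811/290 = -87071/290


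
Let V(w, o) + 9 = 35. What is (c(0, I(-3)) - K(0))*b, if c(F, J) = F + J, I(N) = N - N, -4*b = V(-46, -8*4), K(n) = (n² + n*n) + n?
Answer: 0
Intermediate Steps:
V(w, o) = 26 (V(w, o) = -9 + 35 = 26)
K(n) = n + 2*n² (K(n) = (n² + n²) + n = 2*n² + n = n + 2*n²)
b = -13/2 (b = -¼*26 = -13/2 ≈ -6.5000)
I(N) = 0
(c(0, I(-3)) - K(0))*b = ((0 + 0) - 0*(1 + 2*0))*(-13/2) = (0 - 0*(1 + 0))*(-13/2) = (0 - 0)*(-13/2) = (0 - 1*0)*(-13/2) = (0 + 0)*(-13/2) = 0*(-13/2) = 0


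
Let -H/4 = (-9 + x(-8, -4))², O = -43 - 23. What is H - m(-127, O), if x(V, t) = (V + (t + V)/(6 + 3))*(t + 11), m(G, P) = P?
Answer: -198322/9 ≈ -22036.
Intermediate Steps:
O = -66
x(V, t) = (11 + t)*(t/9 + 10*V/9) (x(V, t) = (V + (V + t)/9)*(11 + t) = (V + (V + t)*(⅑))*(11 + t) = (V + (V/9 + t/9))*(11 + t) = (t/9 + 10*V/9)*(11 + t) = (11 + t)*(t/9 + 10*V/9))
H = -198916/9 (H = -4*(-9 + ((⅑)*(-4)² + (11/9)*(-4) + (110/9)*(-8) + (10/9)*(-8)*(-4)))² = -4*(-9 + ((⅑)*16 - 44/9 - 880/9 + 320/9))² = -4*(-9 + (16/9 - 44/9 - 880/9 + 320/9))² = -4*(-9 - 196/3)² = -4*(-223/3)² = -4*49729/9 = -198916/9 ≈ -22102.)
H - m(-127, O) = -198916/9 - 1*(-66) = -198916/9 + 66 = -198322/9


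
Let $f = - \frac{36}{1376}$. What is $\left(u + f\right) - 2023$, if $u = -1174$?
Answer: $- \frac{1099777}{344} \approx -3197.0$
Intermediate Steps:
$f = - \frac{9}{344}$ ($f = \left(-36\right) \frac{1}{1376} = - \frac{9}{344} \approx -0.026163$)
$\left(u + f\right) - 2023 = \left(-1174 - \frac{9}{344}\right) - 2023 = - \frac{403865}{344} - 2023 = - \frac{1099777}{344}$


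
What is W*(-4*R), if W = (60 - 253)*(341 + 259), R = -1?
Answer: -463200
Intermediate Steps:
W = -115800 (W = -193*600 = -115800)
W*(-4*R) = -(-463200)*(-1) = -115800*4 = -463200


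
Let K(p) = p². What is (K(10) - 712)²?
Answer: 374544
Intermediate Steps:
(K(10) - 712)² = (10² - 712)² = (100 - 712)² = (-612)² = 374544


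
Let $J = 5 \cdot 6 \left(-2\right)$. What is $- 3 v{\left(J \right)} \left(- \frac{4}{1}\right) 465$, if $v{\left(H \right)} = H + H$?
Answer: $-669600$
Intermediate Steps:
$J = -60$ ($J = 30 \left(-2\right) = -60$)
$v{\left(H \right)} = 2 H$
$- 3 v{\left(J \right)} \left(- \frac{4}{1}\right) 465 = - 3 \cdot 2 \left(-60\right) \left(- \frac{4}{1}\right) 465 = \left(-3\right) \left(-120\right) \left(\left(-4\right) 1\right) 465 = 360 \left(-4\right) 465 = \left(-1440\right) 465 = -669600$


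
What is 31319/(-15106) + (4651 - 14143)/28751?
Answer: -1043838721/434312606 ≈ -2.4034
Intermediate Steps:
31319/(-15106) + (4651 - 14143)/28751 = 31319*(-1/15106) - 9492*1/28751 = -31319/15106 - 9492/28751 = -1043838721/434312606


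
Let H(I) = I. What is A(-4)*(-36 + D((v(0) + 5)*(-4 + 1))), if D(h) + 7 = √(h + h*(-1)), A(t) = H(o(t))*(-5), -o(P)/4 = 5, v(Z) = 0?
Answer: -4300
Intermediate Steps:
o(P) = -20 (o(P) = -4*5 = -20)
A(t) = 100 (A(t) = -20*(-5) = 100)
D(h) = -7 (D(h) = -7 + √(h + h*(-1)) = -7 + √(h - h) = -7 + √0 = -7 + 0 = -7)
A(-4)*(-36 + D((v(0) + 5)*(-4 + 1))) = 100*(-36 - 7) = 100*(-43) = -4300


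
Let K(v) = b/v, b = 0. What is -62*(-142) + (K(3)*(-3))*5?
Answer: 8804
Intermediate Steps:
K(v) = 0 (K(v) = 0/v = 0)
-62*(-142) + (K(3)*(-3))*5 = -62*(-142) + (0*(-3))*5 = 8804 + 0*5 = 8804 + 0 = 8804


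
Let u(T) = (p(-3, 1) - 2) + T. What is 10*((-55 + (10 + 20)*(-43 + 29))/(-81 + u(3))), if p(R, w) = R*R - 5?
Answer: 125/2 ≈ 62.500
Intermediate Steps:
p(R, w) = -5 + R² (p(R, w) = R² - 5 = -5 + R²)
u(T) = 2 + T (u(T) = ((-5 + (-3)²) - 2) + T = ((-5 + 9) - 2) + T = (4 - 2) + T = 2 + T)
10*((-55 + (10 + 20)*(-43 + 29))/(-81 + u(3))) = 10*((-55 + (10 + 20)*(-43 + 29))/(-81 + (2 + 3))) = 10*((-55 + 30*(-14))/(-81 + 5)) = 10*((-55 - 420)/(-76)) = 10*(-475*(-1/76)) = 10*(25/4) = 125/2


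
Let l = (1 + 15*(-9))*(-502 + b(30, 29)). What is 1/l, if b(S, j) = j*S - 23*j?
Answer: 1/40066 ≈ 2.4959e-5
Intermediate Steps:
b(S, j) = -23*j + S*j (b(S, j) = S*j - 23*j = -23*j + S*j)
l = 40066 (l = (1 + 15*(-9))*(-502 + 29*(-23 + 30)) = (1 - 135)*(-502 + 29*7) = -134*(-502 + 203) = -134*(-299) = 40066)
1/l = 1/40066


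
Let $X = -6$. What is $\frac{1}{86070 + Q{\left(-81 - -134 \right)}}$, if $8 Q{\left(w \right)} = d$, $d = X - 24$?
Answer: $\frac{4}{344265} \approx 1.1619 \cdot 10^{-5}$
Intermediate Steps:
$d = -30$ ($d = -6 - 24 = -30$)
$Q{\left(w \right)} = - \frac{15}{4}$ ($Q{\left(w \right)} = \frac{1}{8} \left(-30\right) = - \frac{15}{4}$)
$\frac{1}{86070 + Q{\left(-81 - -134 \right)}} = \frac{1}{86070 - \frac{15}{4}} = \frac{1}{\frac{344265}{4}} = \frac{4}{344265}$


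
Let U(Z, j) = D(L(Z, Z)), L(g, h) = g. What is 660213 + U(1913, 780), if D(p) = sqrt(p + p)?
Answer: 660213 + sqrt(3826) ≈ 6.6028e+5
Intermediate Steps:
D(p) = sqrt(2)*sqrt(p) (D(p) = sqrt(2*p) = sqrt(2)*sqrt(p))
U(Z, j) = sqrt(2)*sqrt(Z)
660213 + U(1913, 780) = 660213 + sqrt(2)*sqrt(1913) = 660213 + sqrt(3826)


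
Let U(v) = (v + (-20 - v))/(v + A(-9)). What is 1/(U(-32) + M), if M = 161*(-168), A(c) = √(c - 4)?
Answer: -3506017/94828584026 - 5*I*√13/189657168052 ≈ -3.6972e-5 - 9.5054e-11*I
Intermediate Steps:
A(c) = √(-4 + c)
U(v) = -20/(v + I*√13) (U(v) = (v + (-20 - v))/(v + √(-4 - 9)) = -20/(v + √(-13)) = -20/(v + I*√13))
M = -27048
1/(U(-32) + M) = 1/(-20/(-32 + I*√13) - 27048) = 1/(-27048 - 20/(-32 + I*√13))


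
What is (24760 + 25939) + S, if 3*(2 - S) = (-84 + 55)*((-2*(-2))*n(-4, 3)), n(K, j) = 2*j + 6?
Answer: 51165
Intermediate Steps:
n(K, j) = 6 + 2*j
S = 466 (S = 2 - (-84 + 55)*(-2*(-2))*(6 + 2*3)/3 = 2 - (-29)*4*(6 + 6)/3 = 2 - (-29)*4*12/3 = 2 - (-29)*48/3 = 2 - 1/3*(-1392) = 2 + 464 = 466)
(24760 + 25939) + S = (24760 + 25939) + 466 = 50699 + 466 = 51165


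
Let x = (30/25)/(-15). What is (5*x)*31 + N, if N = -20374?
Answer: -101932/5 ≈ -20386.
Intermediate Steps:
x = -2/25 (x = (30*(1/25))*(-1/15) = (6/5)*(-1/15) = -2/25 ≈ -0.080000)
(5*x)*31 + N = (5*(-2/25))*31 - 20374 = -⅖*31 - 20374 = -62/5 - 20374 = -101932/5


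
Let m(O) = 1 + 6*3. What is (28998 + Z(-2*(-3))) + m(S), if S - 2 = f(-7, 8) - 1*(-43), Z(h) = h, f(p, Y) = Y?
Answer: 29023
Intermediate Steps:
S = 53 (S = 2 + (8 - 1*(-43)) = 2 + (8 + 43) = 2 + 51 = 53)
m(O) = 19 (m(O) = 1 + 18 = 19)
(28998 + Z(-2*(-3))) + m(S) = (28998 - 2*(-3)) + 19 = (28998 + 6) + 19 = 29004 + 19 = 29023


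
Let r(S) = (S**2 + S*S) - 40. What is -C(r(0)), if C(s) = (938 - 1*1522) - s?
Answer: 544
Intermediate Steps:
r(S) = -40 + 2*S**2 (r(S) = (S**2 + S**2) - 40 = 2*S**2 - 40 = -40 + 2*S**2)
C(s) = -584 - s (C(s) = (938 - 1522) - s = -584 - s)
-C(r(0)) = -(-584 - (-40 + 2*0**2)) = -(-584 - (-40 + 2*0)) = -(-584 - (-40 + 0)) = -(-584 - 1*(-40)) = -(-584 + 40) = -1*(-544) = 544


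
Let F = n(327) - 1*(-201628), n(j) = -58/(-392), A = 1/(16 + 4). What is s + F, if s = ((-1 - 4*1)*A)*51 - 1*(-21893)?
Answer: 21903823/98 ≈ 2.2351e+5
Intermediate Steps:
A = 1/20 ≈ 0.050000
n(j) = 29/196 (n(j) = -58*(-1/392) = 29/196)
F = 39519117/196 (F = 29/196 - 1*(-201628) = 29/196 + 201628 = 39519117/196 ≈ 2.0163e+5)
s = 87521/4 (s = ((-1 - 4*1)*(1/20))*51 - 1*(-21893) = ((-1 - 4)*(1/20))*51 + 21893 = -5*1/20*51 + 21893 = -¼*51 + 21893 = -51/4 + 21893 = 87521/4 ≈ 21880.)
s + F = 87521/4 + 39519117/196 = 21903823/98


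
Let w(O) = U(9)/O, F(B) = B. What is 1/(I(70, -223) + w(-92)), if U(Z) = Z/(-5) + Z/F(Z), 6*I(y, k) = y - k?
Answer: 690/33701 ≈ 0.020474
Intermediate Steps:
I(y, k) = -k/6 + y/6 (I(y, k) = (y - k)/6 = -k/6 + y/6)
U(Z) = 1 - Z/5 (U(Z) = Z/(-5) + Z/Z = Z*(-1/5) + 1 = -Z/5 + 1 = 1 - Z/5)
w(O) = -4/(5*O) (w(O) = (1 - 1/5*9)/O = (1 - 9/5)/O = -4/(5*O))
1/(I(70, -223) + w(-92)) = 1/((-1/6*(-223) + (1/6)*70) - 4/5/(-92)) = 1/((223/6 + 35/3) - 4/5*(-1/92)) = 1/(293/6 + 1/115) = 1/(33701/690) = 690/33701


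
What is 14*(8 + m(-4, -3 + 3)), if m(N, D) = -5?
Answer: 42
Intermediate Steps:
14*(8 + m(-4, -3 + 3)) = 14*(8 - 5) = 14*3 = 42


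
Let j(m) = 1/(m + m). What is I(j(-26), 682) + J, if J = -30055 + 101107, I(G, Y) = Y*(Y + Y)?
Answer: 1001300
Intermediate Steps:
j(m) = 1/(2*m)
I(G, Y) = 2*Y**2 (I(G, Y) = Y*(2*Y) = 2*Y**2)
J = 71052
I(j(-26), 682) + J = 2*682**2 + 71052 = 2*465124 + 71052 = 930248 + 71052 = 1001300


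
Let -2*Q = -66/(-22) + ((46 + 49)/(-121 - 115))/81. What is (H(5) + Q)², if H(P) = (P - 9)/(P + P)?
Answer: 131572327441/36542145600 ≈ 3.6006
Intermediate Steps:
H(P) = (-9 + P)/(2*P) (H(P) = (-9 + P)/((2*P)) = (-9 + P)*(1/(2*P)) = (-9 + P)/(2*P))
Q = -57253/38232 (Q = -(-66/(-22) + ((46 + 49)/(-121 - 115))/81)/2 = -(-66*(-1/22) + (95/(-236))*(1/81))/2 = -(3 + (95*(-1/236))*(1/81))/2 = -(3 - 95/236*1/81)/2 = -(3 - 95/19116)/2 = -½*57253/19116 = -57253/38232 ≈ -1.4975)
(H(5) + Q)² = ((½)*(-9 + 5)/5 - 57253/38232)² = ((½)*(⅕)*(-4) - 57253/38232)² = (-⅖ - 57253/38232)² = (-362729/191160)² = 131572327441/36542145600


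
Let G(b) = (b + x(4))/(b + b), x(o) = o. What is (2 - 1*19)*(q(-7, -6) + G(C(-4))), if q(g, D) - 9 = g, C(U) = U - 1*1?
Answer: -357/10 ≈ -35.700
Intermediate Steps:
C(U) = -1 + U (C(U) = U - 1 = -1 + U)
q(g, D) = 9 + g
G(b) = (4 + b)/(2*b) (G(b) = (b + 4)/(b + b) = (4 + b)/((2*b)) = (4 + b)*(1/(2*b)) = (4 + b)/(2*b))
(2 - 1*19)*(q(-7, -6) + G(C(-4))) = (2 - 1*19)*((9 - 7) + (4 + (-1 - 4))/(2*(-1 - 4))) = (2 - 19)*(2 + (½)*(4 - 5)/(-5)) = -17*(2 + (½)*(-⅕)*(-1)) = -17*(2 + ⅒) = -17*21/10 = -357/10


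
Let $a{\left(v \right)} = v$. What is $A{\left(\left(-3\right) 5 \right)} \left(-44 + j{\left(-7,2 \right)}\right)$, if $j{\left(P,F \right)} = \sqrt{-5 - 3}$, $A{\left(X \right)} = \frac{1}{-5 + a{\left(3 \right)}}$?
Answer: $22 - i \sqrt{2} \approx 22.0 - 1.4142 i$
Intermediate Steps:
$A{\left(X \right)} = - \frac{1}{2}$ ($A{\left(X \right)} = \frac{1}{-5 + 3} = \frac{1}{-2} = - \frac{1}{2}$)
$j{\left(P,F \right)} = 2 i \sqrt{2}$ ($j{\left(P,F \right)} = \sqrt{-8} = 2 i \sqrt{2}$)
$A{\left(\left(-3\right) 5 \right)} \left(-44 + j{\left(-7,2 \right)}\right) = - \frac{-44 + 2 i \sqrt{2}}{2} = 22 - i \sqrt{2}$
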